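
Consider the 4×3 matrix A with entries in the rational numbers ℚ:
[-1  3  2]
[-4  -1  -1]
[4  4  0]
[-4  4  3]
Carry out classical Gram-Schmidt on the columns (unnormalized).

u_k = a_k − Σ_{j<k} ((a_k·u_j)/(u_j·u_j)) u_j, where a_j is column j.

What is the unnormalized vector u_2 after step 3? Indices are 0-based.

u_2 = (852/2057, -2872/2057, -2008/2057, 651/2057)

Step 1: u_0 = a_0 = (-1, -4, 4, -4).
Step 2: u_1 = a_1 − (1/49)·u_0 = (148/49, -45/49, 192/49, 200/49).
Step 3: u_2 = a_2 − (-10/49)·u_0 − (941/2057)·u_1 = (852/2057, -2872/2057, -2008/2057, 651/2057).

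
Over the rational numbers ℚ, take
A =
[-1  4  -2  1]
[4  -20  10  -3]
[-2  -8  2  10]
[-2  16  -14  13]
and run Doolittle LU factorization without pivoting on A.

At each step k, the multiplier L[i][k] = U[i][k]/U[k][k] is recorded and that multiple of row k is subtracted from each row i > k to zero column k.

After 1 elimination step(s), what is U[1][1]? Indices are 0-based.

U[1][1] = -4

k=0: U[0][0]=-1
  eliminate (1,0): mult=-4, new row 1: (0, -4, 2, 1); set L[1][0]=-4
  eliminate (2,0): mult=2, new row 2: (0, -16, 6, 8); set L[2][0]=2
  eliminate (3,0): mult=2, new row 3: (0, 8, -10, 11); set L[3][0]=2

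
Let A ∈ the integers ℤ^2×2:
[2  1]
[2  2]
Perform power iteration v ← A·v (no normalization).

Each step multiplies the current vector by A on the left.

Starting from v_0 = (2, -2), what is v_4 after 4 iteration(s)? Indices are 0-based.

v_0 = (2, -2).
v_1 = A·v_0 = (2, 0).
v_2 = A·v_1 = (4, 4).
v_3 = A·v_2 = (12, 16).
v_4 = A·v_3 = (40, 56).

v_4 = (40, 56)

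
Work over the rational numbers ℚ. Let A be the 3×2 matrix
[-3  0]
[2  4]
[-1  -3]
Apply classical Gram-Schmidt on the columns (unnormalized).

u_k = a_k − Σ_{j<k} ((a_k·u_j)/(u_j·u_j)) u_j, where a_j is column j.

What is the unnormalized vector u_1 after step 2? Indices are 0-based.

Step 1: u_0 = a_0 = (-3, 2, -1).
Step 2: u_1 = a_1 − (11/14)·u_0 = (33/14, 17/7, -31/14).

u_1 = (33/14, 17/7, -31/14)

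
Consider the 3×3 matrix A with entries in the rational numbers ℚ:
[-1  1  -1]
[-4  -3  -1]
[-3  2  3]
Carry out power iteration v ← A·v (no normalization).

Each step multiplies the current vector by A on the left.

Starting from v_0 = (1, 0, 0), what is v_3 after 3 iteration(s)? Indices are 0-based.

v_3 = (33, -43, -4)

v_0 = (1, 0, 0).
v_1 = A·v_0 = (-1, -4, -3).
v_2 = A·v_1 = (0, 19, -14).
v_3 = A·v_2 = (33, -43, -4).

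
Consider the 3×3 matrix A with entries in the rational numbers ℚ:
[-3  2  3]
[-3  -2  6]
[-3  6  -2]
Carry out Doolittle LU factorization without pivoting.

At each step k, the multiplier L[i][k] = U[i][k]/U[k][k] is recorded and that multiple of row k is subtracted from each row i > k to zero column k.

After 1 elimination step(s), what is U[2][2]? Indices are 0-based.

k=0: U[0][0]=-3
  eliminate (1,0): mult=1, new row 1: (0, -4, 3); set L[1][0]=1
  eliminate (2,0): mult=1, new row 2: (0, 4, -5); set L[2][0]=1

U[2][2] = -5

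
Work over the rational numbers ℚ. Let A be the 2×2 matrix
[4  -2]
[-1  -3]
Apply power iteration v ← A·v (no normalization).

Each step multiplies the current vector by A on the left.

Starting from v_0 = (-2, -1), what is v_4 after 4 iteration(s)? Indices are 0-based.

v_4 = (-594, -65)

v_0 = (-2, -1).
v_1 = A·v_0 = (-6, 5).
v_2 = A·v_1 = (-34, -9).
v_3 = A·v_2 = (-118, 61).
v_4 = A·v_3 = (-594, -65).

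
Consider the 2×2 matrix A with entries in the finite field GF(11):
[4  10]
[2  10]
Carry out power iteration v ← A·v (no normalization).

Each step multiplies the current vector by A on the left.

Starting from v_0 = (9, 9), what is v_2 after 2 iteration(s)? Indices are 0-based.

v_0 = (9, 9).
v_1 = A·v_0 = (5, 9).
v_2 = A·v_1 = (0, 1).

v_2 = (0, 1)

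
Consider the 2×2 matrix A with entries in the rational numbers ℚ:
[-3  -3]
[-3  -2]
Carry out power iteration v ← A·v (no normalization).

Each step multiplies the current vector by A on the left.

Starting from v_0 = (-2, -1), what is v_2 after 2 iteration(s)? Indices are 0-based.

v_2 = (-51, -43)

v_0 = (-2, -1).
v_1 = A·v_0 = (9, 8).
v_2 = A·v_1 = (-51, -43).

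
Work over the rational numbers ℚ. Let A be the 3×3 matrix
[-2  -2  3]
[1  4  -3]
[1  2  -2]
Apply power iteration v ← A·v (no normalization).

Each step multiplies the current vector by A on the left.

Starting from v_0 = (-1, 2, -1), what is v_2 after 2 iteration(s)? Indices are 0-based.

v_0 = (-1, 2, -1).
v_1 = A·v_0 = (-5, 10, 5).
v_2 = A·v_1 = (5, 20, 5).

v_2 = (5, 20, 5)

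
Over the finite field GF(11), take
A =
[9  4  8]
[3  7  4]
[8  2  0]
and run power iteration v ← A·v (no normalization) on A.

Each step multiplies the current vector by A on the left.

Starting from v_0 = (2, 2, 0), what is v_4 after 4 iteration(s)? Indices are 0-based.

v_4 = (6, 10, 6)

v_0 = (2, 2, 0).
v_1 = A·v_0 = (4, 9, 9).
v_2 = A·v_1 = (1, 1, 6).
v_3 = A·v_2 = (6, 1, 10).
v_4 = A·v_3 = (6, 10, 6).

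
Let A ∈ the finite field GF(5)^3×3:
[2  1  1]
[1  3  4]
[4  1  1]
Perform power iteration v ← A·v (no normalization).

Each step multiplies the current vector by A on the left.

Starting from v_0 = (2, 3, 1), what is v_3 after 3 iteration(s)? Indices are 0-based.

v_3 = (1, 2, 2)

v_0 = (2, 3, 1).
v_1 = A·v_0 = (3, 0, 2).
v_2 = A·v_1 = (3, 1, 4).
v_3 = A·v_2 = (1, 2, 2).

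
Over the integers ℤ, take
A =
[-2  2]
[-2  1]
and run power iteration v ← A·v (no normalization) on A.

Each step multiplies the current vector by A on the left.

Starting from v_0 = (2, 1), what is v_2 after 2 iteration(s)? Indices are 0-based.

v_2 = (-2, 1)

v_0 = (2, 1).
v_1 = A·v_0 = (-2, -3).
v_2 = A·v_1 = (-2, 1).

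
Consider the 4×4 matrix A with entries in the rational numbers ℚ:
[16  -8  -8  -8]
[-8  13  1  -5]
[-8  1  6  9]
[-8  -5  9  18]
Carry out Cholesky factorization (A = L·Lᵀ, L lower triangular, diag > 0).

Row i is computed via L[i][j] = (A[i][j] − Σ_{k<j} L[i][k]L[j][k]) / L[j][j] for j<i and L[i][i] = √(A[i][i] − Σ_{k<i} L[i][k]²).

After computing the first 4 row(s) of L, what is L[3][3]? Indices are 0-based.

Step 1: L[0][0] = √(16) = 4.
  L[1][0] = (-8) / L[0][0] = -2.
Step 2: L[1][1] = √(9) = 3.
  L[2][0] = (-8) / L[0][0] = -2.
  L[2][1] = (-3) / L[1][1] = -1.
Step 3: L[2][2] = √(1) = 1.
  L[3][0] = (-8) / L[0][0] = -2.
  L[3][1] = (-9) / L[1][1] = -3.
  L[3][2] = (2) / L[2][2] = 2.
Step 4: L[3][3] = √(1) = 1.

L[3][3] = 1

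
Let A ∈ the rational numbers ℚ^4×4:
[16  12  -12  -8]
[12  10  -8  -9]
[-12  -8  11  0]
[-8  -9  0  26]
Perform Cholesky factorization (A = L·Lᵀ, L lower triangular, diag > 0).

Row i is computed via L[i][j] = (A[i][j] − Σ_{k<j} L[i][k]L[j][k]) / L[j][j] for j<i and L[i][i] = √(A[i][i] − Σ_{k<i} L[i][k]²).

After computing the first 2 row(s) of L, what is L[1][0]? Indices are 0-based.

Step 1: L[0][0] = √(16) = 4.
  L[1][0] = (12) / L[0][0] = 3.
Step 2: L[1][1] = √(1) = 1.

L[1][0] = 3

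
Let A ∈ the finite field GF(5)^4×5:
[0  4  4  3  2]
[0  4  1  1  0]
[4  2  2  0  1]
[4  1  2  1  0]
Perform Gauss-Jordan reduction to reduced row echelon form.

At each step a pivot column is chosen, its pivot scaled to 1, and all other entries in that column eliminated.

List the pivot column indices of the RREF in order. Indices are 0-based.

pivot(0,0): swap R0↔R2
pivot(0,0)=4: scale R0 → (1, 3, 3, 0, 4)
  clear (3,0): R3 −= (4)R0 → (0, 4, 0, 1, 4)
pivot(1,1)=4: scale R1 → (0, 1, 4, 4, 0)
  clear (0,1): R0 −= (3)R1 → (1, 0, 1, 3, 4)
  clear (2,1): R2 −= (4)R1 → (0, 0, 3, 2, 2)
  clear (3,1): R3 −= (4)R1 → (0, 0, 4, 0, 4)
pivot(2,2)=3: scale R2 → (0, 0, 1, 4, 4)
  clear (0,2): R0 −= (1)R2 → (1, 0, 0, 4, 0)
  clear (1,2): R1 −= (4)R2 → (0, 1, 0, 3, 4)
  clear (3,2): R3 −= (4)R2 → (0, 0, 0, 4, 3)
pivot(3,3)=4: scale R3 → (0, 0, 0, 1, 2)
  clear (0,3): R0 −= (4)R3 → (1, 0, 0, 0, 2)
  clear (1,3): R1 −= (3)R3 → (0, 1, 0, 0, 3)
  clear (2,3): R2 −= (4)R3 → (0, 0, 1, 0, 1)

pivot columns: 0, 1, 2, 3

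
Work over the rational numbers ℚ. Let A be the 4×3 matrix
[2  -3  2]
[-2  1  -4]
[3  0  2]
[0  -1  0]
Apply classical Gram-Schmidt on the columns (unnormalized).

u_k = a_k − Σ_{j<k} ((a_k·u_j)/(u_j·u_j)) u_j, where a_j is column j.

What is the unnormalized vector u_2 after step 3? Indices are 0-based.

Step 1: u_0 = a_0 = (2, -2, 3, 0).
Step 2: u_1 = a_1 − (-8/17)·u_0 = (-35/17, 1/17, 24/17, -1).
Step 3: u_2 = a_2 − (18/17)·u_0 − (-26/123)·u_1 = (-68/123, -230/123, -36/41, -26/123).

u_2 = (-68/123, -230/123, -36/41, -26/123)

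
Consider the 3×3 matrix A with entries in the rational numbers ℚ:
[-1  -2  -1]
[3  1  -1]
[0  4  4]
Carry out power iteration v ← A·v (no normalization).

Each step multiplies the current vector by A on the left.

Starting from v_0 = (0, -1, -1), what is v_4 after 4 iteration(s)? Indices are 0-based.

v_4 = (-61, 103, 16)

v_0 = (0, -1, -1).
v_1 = A·v_0 = (3, 0, -8).
v_2 = A·v_1 = (5, 17, -32).
v_3 = A·v_2 = (-7, 64, -60).
v_4 = A·v_3 = (-61, 103, 16).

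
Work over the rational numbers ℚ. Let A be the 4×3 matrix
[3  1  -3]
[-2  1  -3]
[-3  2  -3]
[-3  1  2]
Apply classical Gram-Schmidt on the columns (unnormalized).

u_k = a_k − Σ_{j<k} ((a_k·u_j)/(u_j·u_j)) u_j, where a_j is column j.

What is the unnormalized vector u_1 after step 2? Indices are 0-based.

Step 1: u_0 = a_0 = (3, -2, -3, -3).
Step 2: u_1 = a_1 − (-8/31)·u_0 = (55/31, 15/31, 38/31, 7/31).

u_1 = (55/31, 15/31, 38/31, 7/31)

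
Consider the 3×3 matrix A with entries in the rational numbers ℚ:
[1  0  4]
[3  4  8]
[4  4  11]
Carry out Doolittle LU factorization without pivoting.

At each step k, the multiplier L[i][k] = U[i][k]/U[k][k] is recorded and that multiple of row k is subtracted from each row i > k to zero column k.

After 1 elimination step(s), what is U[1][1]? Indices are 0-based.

U[1][1] = 4

Step 1: pivot at (0,0) is 1.
  row1 ← row1 − (3)·row0  ⇒  L[1][0]=3, U row1=(0, 4, -4)
  row2 ← row2 − (4)·row0  ⇒  L[2][0]=4, U row2=(0, 4, -5)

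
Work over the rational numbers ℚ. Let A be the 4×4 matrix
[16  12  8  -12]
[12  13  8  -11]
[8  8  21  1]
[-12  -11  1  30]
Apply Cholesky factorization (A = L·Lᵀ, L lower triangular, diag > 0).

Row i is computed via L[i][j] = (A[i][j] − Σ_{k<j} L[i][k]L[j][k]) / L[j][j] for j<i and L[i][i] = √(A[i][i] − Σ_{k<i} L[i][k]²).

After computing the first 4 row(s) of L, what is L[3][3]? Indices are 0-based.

L[3][3] = 4

Step 1: L[0][0] = √(16) = 4.
  L[1][0] = (12) / L[0][0] = 3.
Step 2: L[1][1] = √(4) = 2.
  L[2][0] = (8) / L[0][0] = 2.
  L[2][1] = (2) / L[1][1] = 1.
Step 3: L[2][2] = √(16) = 4.
  L[3][0] = (-12) / L[0][0] = -3.
  L[3][1] = (-2) / L[1][1] = -1.
  L[3][2] = (8) / L[2][2] = 2.
Step 4: L[3][3] = √(16) = 4.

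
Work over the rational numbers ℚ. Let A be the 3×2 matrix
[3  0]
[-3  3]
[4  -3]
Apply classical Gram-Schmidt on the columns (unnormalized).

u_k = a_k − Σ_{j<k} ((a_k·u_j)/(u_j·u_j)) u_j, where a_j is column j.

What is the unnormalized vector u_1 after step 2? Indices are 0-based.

u_1 = (63/34, 39/34, -9/17)

Step 1: u_0 = a_0 = (3, -3, 4).
Step 2: u_1 = a_1 − (-21/34)·u_0 = (63/34, 39/34, -9/17).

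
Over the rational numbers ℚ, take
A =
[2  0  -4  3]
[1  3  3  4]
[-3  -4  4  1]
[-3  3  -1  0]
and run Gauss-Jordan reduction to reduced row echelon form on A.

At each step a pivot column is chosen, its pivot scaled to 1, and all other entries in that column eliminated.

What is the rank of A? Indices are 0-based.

rank = 4

pivot(0,0)=2: scale R0 → (1, 0, -2, 3/2)
  clear (1,0): R1 −= (1)R0 → (0, 3, 5, 5/2)
  clear (2,0): R2 −= (-3)R0 → (0, -4, -2, 11/2)
  clear (3,0): R3 −= (-3)R0 → (0, 3, -7, 9/2)
pivot(1,1)=3: scale R1 → (0, 1, 5/3, 5/6)
  clear (2,1): R2 −= (-4)R1 → (0, 0, 14/3, 53/6)
  clear (3,1): R3 −= (3)R1 → (0, 0, -12, 2)
pivot(2,2)=14/3: scale R2 → (0, 0, 1, 53/28)
  clear (0,2): R0 −= (-2)R2 → (1, 0, 0, 37/7)
  clear (1,2): R1 −= (5/3)R2 → (0, 1, 0, -65/28)
  clear (3,2): R3 −= (-12)R2 → (0, 0, 0, 173/7)
pivot(3,3)=173/7: scale R3 → (0, 0, 0, 1)
  clear (0,3): R0 −= (37/7)R3 → (1, 0, 0, 0)
  clear (1,3): R1 −= (-65/28)R3 → (0, 1, 0, 0)
  clear (2,3): R2 −= (53/28)R3 → (0, 0, 1, 0)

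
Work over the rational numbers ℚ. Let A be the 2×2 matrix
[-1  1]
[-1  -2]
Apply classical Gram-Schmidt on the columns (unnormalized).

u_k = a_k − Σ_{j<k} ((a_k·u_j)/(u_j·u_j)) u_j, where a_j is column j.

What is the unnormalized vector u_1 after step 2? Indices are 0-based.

u_1 = (3/2, -3/2)

Step 1: u_0 = a_0 = (-1, -1).
Step 2: u_1 = a_1 − (1/2)·u_0 = (3/2, -3/2).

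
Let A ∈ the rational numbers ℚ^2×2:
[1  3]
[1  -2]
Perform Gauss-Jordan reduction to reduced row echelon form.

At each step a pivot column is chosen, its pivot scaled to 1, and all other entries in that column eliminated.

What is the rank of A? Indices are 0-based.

rank = 2

[1] R0 /= 1  ⇒  (1, 3)
     R1 -= 1·R0  ⇒  (0, -5)
[2] R1 /= -5  ⇒  (0, 1)
     R0 -= 3·R1  ⇒  (1, 0)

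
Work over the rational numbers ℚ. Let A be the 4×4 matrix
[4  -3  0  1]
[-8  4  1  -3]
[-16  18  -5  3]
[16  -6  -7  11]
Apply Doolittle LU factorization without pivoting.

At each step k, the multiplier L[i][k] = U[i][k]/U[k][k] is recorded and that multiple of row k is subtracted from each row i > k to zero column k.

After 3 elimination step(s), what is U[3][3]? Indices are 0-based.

k=0: U[0][0]=4
  eliminate (1,0): mult=-2, new row 1: (0, -2, 1, -1); set L[1][0]=-2
  eliminate (2,0): mult=-4, new row 2: (0, 6, -5, 7); set L[2][0]=-4
  eliminate (3,0): mult=4, new row 3: (0, 6, -7, 7); set L[3][0]=4
k=1: U[1][1]=-2
  eliminate (2,1): mult=-3, new row 2: (0, 0, -2, 4); set L[2][1]=-3
  eliminate (3,1): mult=-3, new row 3: (0, 0, -4, 4); set L[3][1]=-3
k=2: U[2][2]=-2
  eliminate (3,2): mult=2, new row 3: (0, 0, 0, -4); set L[3][2]=2

U[3][3] = -4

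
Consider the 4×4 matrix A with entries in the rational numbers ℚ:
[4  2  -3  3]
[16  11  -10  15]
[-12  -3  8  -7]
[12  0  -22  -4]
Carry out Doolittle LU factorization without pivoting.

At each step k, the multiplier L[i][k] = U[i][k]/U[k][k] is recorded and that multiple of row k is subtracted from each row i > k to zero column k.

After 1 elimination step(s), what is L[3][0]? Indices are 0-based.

Step 1: pivot at (0,0) is 4.
  row1 ← row1 − (4)·row0  ⇒  L[1][0]=4, U row1=(0, 3, 2, 3)
  row2 ← row2 − (-3)·row0  ⇒  L[2][0]=-3, U row2=(0, 3, -1, 2)
  row3 ← row3 − (3)·row0  ⇒  L[3][0]=3, U row3=(0, -6, -13, -13)

L[3][0] = 3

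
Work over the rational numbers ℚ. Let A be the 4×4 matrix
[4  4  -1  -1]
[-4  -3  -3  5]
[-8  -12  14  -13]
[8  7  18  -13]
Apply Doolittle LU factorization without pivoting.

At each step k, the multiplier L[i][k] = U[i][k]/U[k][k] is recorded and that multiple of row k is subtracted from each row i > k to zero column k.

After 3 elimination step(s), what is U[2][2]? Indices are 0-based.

U[2][2] = -4

Step 1: pivot at (0,0) is 4.
  row1 ← row1 − (-1)·row0  ⇒  L[1][0]=-1, U row1=(0, 1, -4, 4)
  row2 ← row2 − (-2)·row0  ⇒  L[2][0]=-2, U row2=(0, -4, 12, -15)
  row3 ← row3 − (2)·row0  ⇒  L[3][0]=2, U row3=(0, -1, 20, -11)
Step 2: pivot at (1,1) is 1.
  row2 ← row2 − (-4)·row1  ⇒  L[2][1]=-4, U row2=(0, 0, -4, 1)
  row3 ← row3 − (-1)·row1  ⇒  L[3][1]=-1, U row3=(0, 0, 16, -7)
Step 3: pivot at (2,2) is -4.
  row3 ← row3 − (-4)·row2  ⇒  L[3][2]=-4, U row3=(0, 0, 0, -3)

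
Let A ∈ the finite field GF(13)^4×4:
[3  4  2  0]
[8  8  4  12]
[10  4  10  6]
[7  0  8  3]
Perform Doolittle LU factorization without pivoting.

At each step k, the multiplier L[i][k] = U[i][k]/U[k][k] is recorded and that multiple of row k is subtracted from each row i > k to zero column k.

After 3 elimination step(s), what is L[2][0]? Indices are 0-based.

L[2][0] = 12

Step 1: pivot at (0,0) is 3.
  row1 ← row1 − (7)·row0  ⇒  L[1][0]=7, U row1=(0, 6, 3, 12)
  row2 ← row2 − (12)·row0  ⇒  L[2][0]=12, U row2=(0, 8, 12, 6)
  row3 ← row3 − (11)·row0  ⇒  L[3][0]=11, U row3=(0, 8, 12, 3)
Step 2: pivot at (1,1) is 6.
  row2 ← row2 − (10)·row1  ⇒  L[2][1]=10, U row2=(0, 0, 8, 3)
  row3 ← row3 − (10)·row1  ⇒  L[3][1]=10, U row3=(0, 0, 8, 0)
Step 3: pivot at (2,2) is 8.
  row3 ← row3 − (1)·row2  ⇒  L[3][2]=1, U row3=(0, 0, 0, 10)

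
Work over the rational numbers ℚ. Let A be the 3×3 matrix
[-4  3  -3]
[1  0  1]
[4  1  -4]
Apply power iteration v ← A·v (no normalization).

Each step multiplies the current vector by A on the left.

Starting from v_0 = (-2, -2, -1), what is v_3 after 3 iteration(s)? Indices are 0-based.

v_0 = (-2, -2, -1).
v_1 = A·v_0 = (5, -3, -6).
v_2 = A·v_1 = (-11, -1, 41).
v_3 = A·v_2 = (-82, 30, -209).

v_3 = (-82, 30, -209)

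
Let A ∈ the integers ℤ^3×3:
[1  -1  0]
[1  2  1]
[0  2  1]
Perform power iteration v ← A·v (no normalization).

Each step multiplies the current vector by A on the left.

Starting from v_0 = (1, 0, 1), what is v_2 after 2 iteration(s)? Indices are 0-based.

v_2 = (-1, 6, 5)

v_0 = (1, 0, 1).
v_1 = A·v_0 = (1, 2, 1).
v_2 = A·v_1 = (-1, 6, 5).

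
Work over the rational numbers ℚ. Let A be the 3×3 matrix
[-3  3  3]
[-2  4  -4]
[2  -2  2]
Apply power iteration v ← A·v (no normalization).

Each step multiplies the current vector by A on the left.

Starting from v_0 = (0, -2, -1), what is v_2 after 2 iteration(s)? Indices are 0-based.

v_2 = (21, -6, -6)

v_0 = (0, -2, -1).
v_1 = A·v_0 = (-9, -4, 2).
v_2 = A·v_1 = (21, -6, -6).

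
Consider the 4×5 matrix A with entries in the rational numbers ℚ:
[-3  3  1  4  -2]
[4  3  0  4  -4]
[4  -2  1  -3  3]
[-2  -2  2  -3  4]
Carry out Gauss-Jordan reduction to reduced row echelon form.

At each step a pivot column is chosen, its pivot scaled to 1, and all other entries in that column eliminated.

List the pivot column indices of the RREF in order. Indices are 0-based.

[1] R0 /= -3  ⇒  (1, -1, -1/3, -4/3, 2/3)
     R1 -= 4·R0  ⇒  (0, 7, 4/3, 28/3, -20/3)
     R2 -= 4·R0  ⇒  (0, 2, 7/3, 7/3, 1/3)
     R3 -= -2·R0  ⇒  (0, -4, 4/3, -17/3, 16/3)
[2] R1 /= 7  ⇒  (0, 1, 4/21, 4/3, -20/21)
     R0 -= -1·R1  ⇒  (1, 0, -1/7, 0, -2/7)
     R2 -= 2·R1  ⇒  (0, 0, 41/21, -1/3, 47/21)
     R3 -= -4·R1  ⇒  (0, 0, 44/21, -1/3, 32/21)
[3] R2 /= 41/21  ⇒  (0, 0, 1, -7/41, 47/41)
     R0 -= -1/7·R2  ⇒  (1, 0, 0, -1/41, -5/41)
     R1 -= 4/21·R2  ⇒  (0, 1, 0, 56/41, -48/41)
     R3 -= 44/21·R2  ⇒  (0, 0, 0, 1/41, -36/41)
[4] R3 /= 1/41  ⇒  (0, 0, 0, 1, -36)
     R0 -= -1/41·R3  ⇒  (1, 0, 0, 0, -1)
     R1 -= 56/41·R3  ⇒  (0, 1, 0, 0, 48)
     R2 -= -7/41·R3  ⇒  (0, 0, 1, 0, -5)

pivot columns: 0, 1, 2, 3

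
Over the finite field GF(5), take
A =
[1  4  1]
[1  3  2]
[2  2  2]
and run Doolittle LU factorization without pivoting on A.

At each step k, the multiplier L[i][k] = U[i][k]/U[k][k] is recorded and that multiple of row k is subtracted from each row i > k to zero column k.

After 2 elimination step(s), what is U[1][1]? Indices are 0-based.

U[1][1] = 4

k=0: U[0][0]=1
  eliminate (1,0): mult=1, new row 1: (0, 4, 1); set L[1][0]=1
  eliminate (2,0): mult=2, new row 2: (0, 4, 0); set L[2][0]=2
k=1: U[1][1]=4
  eliminate (2,1): mult=1, new row 2: (0, 0, 4); set L[2][1]=1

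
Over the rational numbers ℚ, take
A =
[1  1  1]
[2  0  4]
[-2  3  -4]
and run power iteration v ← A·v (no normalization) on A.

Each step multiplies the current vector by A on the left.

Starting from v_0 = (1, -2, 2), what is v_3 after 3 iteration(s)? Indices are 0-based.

v_3 = (25, 358, -544)

v_0 = (1, -2, 2).
v_1 = A·v_0 = (1, 10, -16).
v_2 = A·v_1 = (-5, -62, 92).
v_3 = A·v_2 = (25, 358, -544).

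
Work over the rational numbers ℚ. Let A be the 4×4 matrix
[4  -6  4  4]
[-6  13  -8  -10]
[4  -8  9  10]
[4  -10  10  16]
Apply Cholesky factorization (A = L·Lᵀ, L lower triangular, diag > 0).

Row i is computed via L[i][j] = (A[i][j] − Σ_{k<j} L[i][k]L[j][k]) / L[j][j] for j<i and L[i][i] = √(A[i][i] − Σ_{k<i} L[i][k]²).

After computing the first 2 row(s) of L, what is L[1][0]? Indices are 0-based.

L[1][0] = -3

Step 1: L[0][0] = √(4) = 2.
  L[1][0] = (-6) / L[0][0] = -3.
Step 2: L[1][1] = √(4) = 2.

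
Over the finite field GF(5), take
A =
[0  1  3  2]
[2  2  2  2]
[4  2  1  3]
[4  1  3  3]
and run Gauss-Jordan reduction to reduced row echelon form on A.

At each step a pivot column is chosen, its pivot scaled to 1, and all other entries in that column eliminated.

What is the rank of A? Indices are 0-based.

rank = 4

pivot(0,0): swap R0↔R1
pivot(0,0)=2: scale R0 → (1, 1, 1, 1)
  clear (2,0): R2 −= (4)R0 → (0, 3, 2, 4)
  clear (3,0): R3 −= (4)R0 → (0, 2, 4, 4)
pivot(1,1)=1: scale R1 → (0, 1, 3, 2)
  clear (0,1): R0 −= (1)R1 → (1, 0, 3, 4)
  clear (2,1): R2 −= (3)R1 → (0, 0, 3, 3)
  clear (3,1): R3 −= (2)R1 → (0, 0, 3, 0)
pivot(2,2)=3: scale R2 → (0, 0, 1, 1)
  clear (0,2): R0 −= (3)R2 → (1, 0, 0, 1)
  clear (1,2): R1 −= (3)R2 → (0, 1, 0, 4)
  clear (3,2): R3 −= (3)R2 → (0, 0, 0, 2)
pivot(3,3)=2: scale R3 → (0, 0, 0, 1)
  clear (0,3): R0 −= (1)R3 → (1, 0, 0, 0)
  clear (1,3): R1 −= (4)R3 → (0, 1, 0, 0)
  clear (2,3): R2 −= (1)R3 → (0, 0, 1, 0)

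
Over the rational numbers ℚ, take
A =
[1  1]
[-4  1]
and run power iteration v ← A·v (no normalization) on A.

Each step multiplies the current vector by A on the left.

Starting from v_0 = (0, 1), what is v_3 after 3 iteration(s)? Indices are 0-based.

v_0 = (0, 1).
v_1 = A·v_0 = (1, 1).
v_2 = A·v_1 = (2, -3).
v_3 = A·v_2 = (-1, -11).

v_3 = (-1, -11)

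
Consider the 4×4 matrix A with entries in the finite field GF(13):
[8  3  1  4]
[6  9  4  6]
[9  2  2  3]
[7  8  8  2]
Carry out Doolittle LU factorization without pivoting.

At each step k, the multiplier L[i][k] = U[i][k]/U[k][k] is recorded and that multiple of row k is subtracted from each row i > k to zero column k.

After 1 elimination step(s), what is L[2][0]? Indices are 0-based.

Step 1: pivot at (0,0) is 8.
  row1 ← row1 − (4)·row0  ⇒  L[1][0]=4, U row1=(0, 10, 0, 3)
  row2 ← row2 − (6)·row0  ⇒  L[2][0]=6, U row2=(0, 10, 9, 5)
  row3 ← row3 − (9)·row0  ⇒  L[3][0]=9, U row3=(0, 7, 12, 5)

L[2][0] = 6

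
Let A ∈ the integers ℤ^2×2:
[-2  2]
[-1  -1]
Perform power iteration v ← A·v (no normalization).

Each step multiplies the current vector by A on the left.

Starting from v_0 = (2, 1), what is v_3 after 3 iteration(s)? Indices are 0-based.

v_0 = (2, 1).
v_1 = A·v_0 = (-2, -3).
v_2 = A·v_1 = (-2, 5).
v_3 = A·v_2 = (14, -3).

v_3 = (14, -3)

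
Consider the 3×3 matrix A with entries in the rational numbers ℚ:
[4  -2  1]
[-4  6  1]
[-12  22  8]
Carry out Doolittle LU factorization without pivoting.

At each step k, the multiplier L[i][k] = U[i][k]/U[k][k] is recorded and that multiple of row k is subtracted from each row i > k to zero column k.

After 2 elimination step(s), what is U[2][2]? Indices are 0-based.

k=0: U[0][0]=4
  eliminate (1,0): mult=-1, new row 1: (0, 4, 2); set L[1][0]=-1
  eliminate (2,0): mult=-3, new row 2: (0, 16, 11); set L[2][0]=-3
k=1: U[1][1]=4
  eliminate (2,1): mult=4, new row 2: (0, 0, 3); set L[2][1]=4

U[2][2] = 3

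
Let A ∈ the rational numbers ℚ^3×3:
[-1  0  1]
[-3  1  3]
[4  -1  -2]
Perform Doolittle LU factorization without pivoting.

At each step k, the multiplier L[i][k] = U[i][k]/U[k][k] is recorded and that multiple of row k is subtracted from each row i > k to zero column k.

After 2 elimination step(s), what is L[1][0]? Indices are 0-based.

k=0: U[0][0]=-1
  eliminate (1,0): mult=3, new row 1: (0, 1, 0); set L[1][0]=3
  eliminate (2,0): mult=-4, new row 2: (0, -1, 2); set L[2][0]=-4
k=1: U[1][1]=1
  eliminate (2,1): mult=-1, new row 2: (0, 0, 2); set L[2][1]=-1

L[1][0] = 3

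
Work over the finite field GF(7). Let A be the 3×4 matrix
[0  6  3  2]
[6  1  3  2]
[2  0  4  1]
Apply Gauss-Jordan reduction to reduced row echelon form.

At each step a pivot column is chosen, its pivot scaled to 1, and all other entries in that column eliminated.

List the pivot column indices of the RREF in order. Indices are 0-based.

step 1: exchange rows 0,1
step 1: normalize row 0 (÷6) = (1, 6, 4, 5)
  row 2: subtract 2×row0 = (0, 2, 3, 5)
step 2: normalize row 1 (÷6) = (0, 1, 4, 5)
  row 0: subtract 6×row1 = (1, 0, 1, 3)
  row 2: subtract 2×row1 = (0, 0, 2, 2)
step 3: normalize row 2 (÷2) = (0, 0, 1, 1)
  row 0: subtract 1×row2 = (1, 0, 0, 2)
  row 1: subtract 4×row2 = (0, 1, 0, 1)

pivot columns: 0, 1, 2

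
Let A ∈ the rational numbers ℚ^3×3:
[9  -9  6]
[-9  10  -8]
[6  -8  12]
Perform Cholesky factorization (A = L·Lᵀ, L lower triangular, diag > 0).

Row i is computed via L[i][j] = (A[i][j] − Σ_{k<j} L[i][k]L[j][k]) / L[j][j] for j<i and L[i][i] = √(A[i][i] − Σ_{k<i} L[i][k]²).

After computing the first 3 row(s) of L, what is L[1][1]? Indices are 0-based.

Step 1: L[0][0] = √(9) = 3.
  L[1][0] = (-9) / L[0][0] = -3.
Step 2: L[1][1] = √(1) = 1.
  L[2][0] = (6) / L[0][0] = 2.
  L[2][1] = (-2) / L[1][1] = -2.
Step 3: L[2][2] = √(4) = 2.

L[1][1] = 1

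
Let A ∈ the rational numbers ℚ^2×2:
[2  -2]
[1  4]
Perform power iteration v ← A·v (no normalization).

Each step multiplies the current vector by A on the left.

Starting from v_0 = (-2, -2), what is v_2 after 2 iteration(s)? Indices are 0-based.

v_0 = (-2, -2).
v_1 = A·v_0 = (0, -10).
v_2 = A·v_1 = (20, -40).

v_2 = (20, -40)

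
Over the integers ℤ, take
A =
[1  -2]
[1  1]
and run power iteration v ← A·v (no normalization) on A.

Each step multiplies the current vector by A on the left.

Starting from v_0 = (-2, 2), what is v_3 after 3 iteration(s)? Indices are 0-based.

v_3 = (6, -12)

v_0 = (-2, 2).
v_1 = A·v_0 = (-6, 0).
v_2 = A·v_1 = (-6, -6).
v_3 = A·v_2 = (6, -12).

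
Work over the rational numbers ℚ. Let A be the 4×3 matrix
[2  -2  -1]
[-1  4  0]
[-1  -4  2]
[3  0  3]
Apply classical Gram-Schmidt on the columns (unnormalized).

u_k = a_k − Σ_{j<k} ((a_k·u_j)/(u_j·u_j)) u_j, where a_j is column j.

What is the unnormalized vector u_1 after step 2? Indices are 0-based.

u_1 = (-22/15, 56/15, -64/15, 4/5)

Step 1: u_0 = a_0 = (2, -1, -1, 3).
Step 2: u_1 = a_1 − (-4/15)·u_0 = (-22/15, 56/15, -64/15, 4/5).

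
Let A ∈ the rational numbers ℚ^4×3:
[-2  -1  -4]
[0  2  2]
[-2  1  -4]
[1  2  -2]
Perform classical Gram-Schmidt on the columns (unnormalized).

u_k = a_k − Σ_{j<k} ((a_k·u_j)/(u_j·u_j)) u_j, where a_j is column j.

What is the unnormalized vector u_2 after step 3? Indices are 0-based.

u_2 = (-46/43, 114/43, -18/43, -128/43)

Step 1: u_0 = a_0 = (-2, 0, -2, 1).
Step 2: u_1 = a_1 − (2/9)·u_0 = (-5/9, 2, 13/9, 16/9).
Step 3: u_2 = a_2 − (14/9)·u_0 − (-14/43)·u_1 = (-46/43, 114/43, -18/43, -128/43).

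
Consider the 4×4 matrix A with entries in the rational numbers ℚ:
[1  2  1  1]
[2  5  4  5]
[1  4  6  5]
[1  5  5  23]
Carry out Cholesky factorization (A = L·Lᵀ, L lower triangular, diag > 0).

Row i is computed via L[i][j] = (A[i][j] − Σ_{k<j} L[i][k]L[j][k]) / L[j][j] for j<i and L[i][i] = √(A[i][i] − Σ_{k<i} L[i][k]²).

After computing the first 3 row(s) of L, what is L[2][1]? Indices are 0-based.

L[2][1] = 2

Step 1: L[0][0] = √(1) = 1.
  L[1][0] = (2) / L[0][0] = 2.
Step 2: L[1][1] = √(1) = 1.
  L[2][0] = (1) / L[0][0] = 1.
  L[2][1] = (2) / L[1][1] = 2.
Step 3: L[2][2] = √(1) = 1.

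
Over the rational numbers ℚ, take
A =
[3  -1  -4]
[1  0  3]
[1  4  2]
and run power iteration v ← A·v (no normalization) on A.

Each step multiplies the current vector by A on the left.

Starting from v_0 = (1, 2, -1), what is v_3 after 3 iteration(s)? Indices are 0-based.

v_3 = (-103, 22, 115)

v_0 = (1, 2, -1).
v_1 = A·v_0 = (5, -2, 7).
v_2 = A·v_1 = (-11, 26, 11).
v_3 = A·v_2 = (-103, 22, 115).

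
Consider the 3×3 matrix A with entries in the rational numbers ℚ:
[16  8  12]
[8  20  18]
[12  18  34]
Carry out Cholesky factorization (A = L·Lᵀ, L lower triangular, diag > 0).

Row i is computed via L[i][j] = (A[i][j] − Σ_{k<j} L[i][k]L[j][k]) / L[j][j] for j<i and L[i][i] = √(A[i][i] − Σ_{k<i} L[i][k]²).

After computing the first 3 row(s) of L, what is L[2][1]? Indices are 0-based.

L[2][1] = 3

Step 1: L[0][0] = √(16) = 4.
  L[1][0] = (8) / L[0][0] = 2.
Step 2: L[1][1] = √(16) = 4.
  L[2][0] = (12) / L[0][0] = 3.
  L[2][1] = (12) / L[1][1] = 3.
Step 3: L[2][2] = √(16) = 4.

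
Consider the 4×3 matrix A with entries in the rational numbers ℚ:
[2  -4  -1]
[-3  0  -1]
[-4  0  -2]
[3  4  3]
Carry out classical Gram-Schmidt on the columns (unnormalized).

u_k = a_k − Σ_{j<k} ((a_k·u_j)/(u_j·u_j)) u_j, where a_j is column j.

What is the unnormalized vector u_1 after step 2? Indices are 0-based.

u_1 = (-80/19, 6/19, 8/19, 70/19)

Step 1: u_0 = a_0 = (2, -3, -4, 3).
Step 2: u_1 = a_1 − (2/19)·u_0 = (-80/19, 6/19, 8/19, 70/19).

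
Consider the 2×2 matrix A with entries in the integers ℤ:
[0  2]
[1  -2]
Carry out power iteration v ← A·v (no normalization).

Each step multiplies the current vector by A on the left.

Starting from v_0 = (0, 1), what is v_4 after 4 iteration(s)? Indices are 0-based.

v_0 = (0, 1).
v_1 = A·v_0 = (2, -2).
v_2 = A·v_1 = (-4, 6).
v_3 = A·v_2 = (12, -16).
v_4 = A·v_3 = (-32, 44).

v_4 = (-32, 44)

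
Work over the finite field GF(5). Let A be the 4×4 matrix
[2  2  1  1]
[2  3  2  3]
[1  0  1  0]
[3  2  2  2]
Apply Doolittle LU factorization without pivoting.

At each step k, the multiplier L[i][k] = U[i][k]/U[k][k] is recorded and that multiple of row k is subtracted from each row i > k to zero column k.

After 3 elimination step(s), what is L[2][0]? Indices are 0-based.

L[2][0] = 3

[col 0] pivot 2
  R1 -= 1*R0 → (0, 1, 1, 2)  (L[1][0] := 1)
  R2 -= 3*R0 → (0, 4, 3, 2)  (L[2][0] := 3)
  R3 -= 4*R0 → (0, 4, 3, 3)  (L[3][0] := 4)
[col 1] pivot 1
  R2 -= 4*R1 → (0, 0, 4, 4)  (L[2][1] := 4)
  R3 -= 4*R1 → (0, 0, 4, 0)  (L[3][1] := 4)
[col 2] pivot 4
  R3 -= 1*R2 → (0, 0, 0, 1)  (L[3][2] := 1)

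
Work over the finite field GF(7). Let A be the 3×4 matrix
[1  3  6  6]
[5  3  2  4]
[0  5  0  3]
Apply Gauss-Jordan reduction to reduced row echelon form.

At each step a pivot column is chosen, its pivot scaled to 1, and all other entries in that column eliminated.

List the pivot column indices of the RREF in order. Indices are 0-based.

pivot(0,0)=1: scale R0 → (1, 3, 6, 6)
  clear (1,0): R1 −= (5)R0 → (0, 2, 0, 2)
pivot(1,1)=2: scale R1 → (0, 1, 0, 1)
  clear (0,1): R0 −= (3)R1 → (1, 0, 6, 3)
  clear (2,1): R2 −= (5)R1 → (0, 0, 0, 5)
col 2: no nonzero at/below row 2; advance.
pivot(2,3)=5: scale R2 → (0, 0, 0, 1)
  clear (0,3): R0 −= (3)R2 → (1, 0, 6, 0)
  clear (1,3): R1 −= (1)R2 → (0, 1, 0, 0)

pivot columns: 0, 1, 3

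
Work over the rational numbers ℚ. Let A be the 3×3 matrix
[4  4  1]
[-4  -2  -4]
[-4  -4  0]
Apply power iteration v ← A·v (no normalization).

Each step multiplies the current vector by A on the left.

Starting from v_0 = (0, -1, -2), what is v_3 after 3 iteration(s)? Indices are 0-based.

v_0 = (0, -1, -2).
v_1 = A·v_0 = (-6, 10, 4).
v_2 = A·v_1 = (20, -12, -16).
v_3 = A·v_2 = (16, 8, -32).

v_3 = (16, 8, -32)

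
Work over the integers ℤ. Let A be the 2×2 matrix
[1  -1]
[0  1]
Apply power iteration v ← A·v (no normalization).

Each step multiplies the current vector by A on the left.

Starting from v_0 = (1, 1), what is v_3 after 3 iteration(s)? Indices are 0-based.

v_3 = (-2, 1)

v_0 = (1, 1).
v_1 = A·v_0 = (0, 1).
v_2 = A·v_1 = (-1, 1).
v_3 = A·v_2 = (-2, 1).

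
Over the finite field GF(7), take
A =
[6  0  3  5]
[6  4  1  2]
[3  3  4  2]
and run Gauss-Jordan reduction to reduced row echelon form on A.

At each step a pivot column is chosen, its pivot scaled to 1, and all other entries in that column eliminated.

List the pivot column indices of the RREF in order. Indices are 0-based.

pivot(0,0)=6: scale R0 → (1, 0, 4, 2)
  clear (1,0): R1 −= (6)R0 → (0, 4, 5, 4)
  clear (2,0): R2 −= (3)R0 → (0, 3, 6, 3)
pivot(1,1)=4: scale R1 → (0, 1, 3, 1)
  clear (2,1): R2 −= (3)R1 → (0, 0, 4, 0)
pivot(2,2)=4: scale R2 → (0, 0, 1, 0)
  clear (0,2): R0 −= (4)R2 → (1, 0, 0, 2)
  clear (1,2): R1 −= (3)R2 → (0, 1, 0, 1)

pivot columns: 0, 1, 2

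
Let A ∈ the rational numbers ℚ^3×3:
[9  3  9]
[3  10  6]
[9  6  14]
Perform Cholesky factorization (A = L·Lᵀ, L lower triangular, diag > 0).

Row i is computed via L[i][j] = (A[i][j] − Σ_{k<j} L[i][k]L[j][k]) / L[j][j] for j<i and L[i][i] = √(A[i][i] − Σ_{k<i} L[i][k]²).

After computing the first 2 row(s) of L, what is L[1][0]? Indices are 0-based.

L[1][0] = 1

Step 1: L[0][0] = √(9) = 3.
  L[1][0] = (3) / L[0][0] = 1.
Step 2: L[1][1] = √(9) = 3.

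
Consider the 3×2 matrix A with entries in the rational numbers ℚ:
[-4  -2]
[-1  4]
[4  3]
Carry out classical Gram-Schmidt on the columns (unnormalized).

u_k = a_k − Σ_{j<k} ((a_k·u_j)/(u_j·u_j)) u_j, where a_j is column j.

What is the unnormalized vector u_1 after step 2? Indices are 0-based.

u_1 = (-2/33, 148/33, 35/33)

Step 1: u_0 = a_0 = (-4, -1, 4).
Step 2: u_1 = a_1 − (16/33)·u_0 = (-2/33, 148/33, 35/33).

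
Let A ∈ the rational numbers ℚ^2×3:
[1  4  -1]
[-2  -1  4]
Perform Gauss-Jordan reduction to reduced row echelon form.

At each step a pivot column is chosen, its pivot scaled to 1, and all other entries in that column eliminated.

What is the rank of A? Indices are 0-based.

[1] R0 /= 1  ⇒  (1, 4, -1)
     R1 -= -2·R0  ⇒  (0, 7, 2)
[2] R1 /= 7  ⇒  (0, 1, 2/7)
     R0 -= 4·R1  ⇒  (1, 0, -15/7)

rank = 2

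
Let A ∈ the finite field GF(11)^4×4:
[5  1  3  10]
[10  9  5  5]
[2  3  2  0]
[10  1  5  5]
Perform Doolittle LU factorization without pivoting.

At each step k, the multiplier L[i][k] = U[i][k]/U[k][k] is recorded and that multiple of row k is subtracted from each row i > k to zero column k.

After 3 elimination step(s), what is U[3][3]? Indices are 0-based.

[col 0] pivot 5
  R1 -= 2*R0 → (0, 7, 10, 7)  (L[1][0] := 2)
  R2 -= 7*R0 → (0, 7, 3, 7)  (L[2][0] := 7)
  R3 -= 2*R0 → (0, 10, 10, 7)  (L[3][0] := 2)
[col 1] pivot 7
  R2 -= 1*R1 → (0, 0, 4, 0)  (L[2][1] := 1)
  R3 -= 3*R1 → (0, 0, 2, 8)  (L[3][1] := 3)
[col 2] pivot 4
  R3 -= 6*R2 → (0, 0, 0, 8)  (L[3][2] := 6)

U[3][3] = 8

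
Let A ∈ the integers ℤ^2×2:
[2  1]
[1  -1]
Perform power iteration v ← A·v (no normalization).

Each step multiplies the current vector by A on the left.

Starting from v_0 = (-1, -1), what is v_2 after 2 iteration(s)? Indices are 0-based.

v_0 = (-1, -1).
v_1 = A·v_0 = (-3, 0).
v_2 = A·v_1 = (-6, -3).

v_2 = (-6, -3)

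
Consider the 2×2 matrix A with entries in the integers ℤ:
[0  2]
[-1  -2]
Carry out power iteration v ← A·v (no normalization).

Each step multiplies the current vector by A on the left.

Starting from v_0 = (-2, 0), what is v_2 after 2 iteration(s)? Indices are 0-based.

v_2 = (4, -4)

v_0 = (-2, 0).
v_1 = A·v_0 = (0, 2).
v_2 = A·v_1 = (4, -4).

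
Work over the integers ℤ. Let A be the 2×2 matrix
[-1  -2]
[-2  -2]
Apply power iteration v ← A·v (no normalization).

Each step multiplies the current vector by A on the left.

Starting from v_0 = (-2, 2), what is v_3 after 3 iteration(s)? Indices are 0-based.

v_0 = (-2, 2).
v_1 = A·v_0 = (-2, 0).
v_2 = A·v_1 = (2, 4).
v_3 = A·v_2 = (-10, -12).

v_3 = (-10, -12)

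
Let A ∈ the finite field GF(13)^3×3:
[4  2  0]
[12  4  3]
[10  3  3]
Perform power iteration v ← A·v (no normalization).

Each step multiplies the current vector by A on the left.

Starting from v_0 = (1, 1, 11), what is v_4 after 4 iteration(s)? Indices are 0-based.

v_4 = (4, 1, 12)

v_0 = (1, 1, 11).
v_1 = A·v_0 = (6, 10, 7).
v_2 = A·v_1 = (5, 3, 7).
v_3 = A·v_2 = (0, 2, 2).
v_4 = A·v_3 = (4, 1, 12).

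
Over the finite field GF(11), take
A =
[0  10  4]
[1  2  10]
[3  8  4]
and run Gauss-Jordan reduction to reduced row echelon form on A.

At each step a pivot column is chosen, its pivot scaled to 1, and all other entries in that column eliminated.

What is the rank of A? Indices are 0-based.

step 1: exchange rows 0,1
step 1: normalize row 0 (÷1) = (1, 2, 10)
  row 2: subtract 3×row0 = (0, 2, 7)
step 2: normalize row 1 (÷10) = (0, 1, 7)
  row 0: subtract 2×row1 = (1, 0, 7)
  row 2: subtract 2×row1 = (0, 0, 4)
step 3: normalize row 2 (÷4) = (0, 0, 1)
  row 0: subtract 7×row2 = (1, 0, 0)
  row 1: subtract 7×row2 = (0, 1, 0)

rank = 3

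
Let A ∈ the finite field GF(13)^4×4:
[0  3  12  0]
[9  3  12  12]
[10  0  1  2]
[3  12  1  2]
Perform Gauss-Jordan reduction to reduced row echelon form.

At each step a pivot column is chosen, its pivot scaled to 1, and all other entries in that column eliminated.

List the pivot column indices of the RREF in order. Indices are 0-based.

step 1: exchange rows 0,1
step 1: normalize row 0 (÷9) = (1, 9, 10, 10)
  row 2: subtract 10×row0 = (0, 1, 5, 6)
  row 3: subtract 3×row0 = (0, 11, 10, 11)
step 2: normalize row 1 (÷3) = (0, 1, 4, 0)
  row 0: subtract 9×row1 = (1, 0, 0, 10)
  row 2: subtract 1×row1 = (0, 0, 1, 6)
  row 3: subtract 11×row1 = (0, 0, 5, 11)
step 3: normalize row 2 (÷1) = (0, 0, 1, 6)
  row 1: subtract 4×row2 = (0, 1, 0, 2)
  row 3: subtract 5×row2 = (0, 0, 0, 7)
step 4: normalize row 3 (÷7) = (0, 0, 0, 1)
  row 0: subtract 10×row3 = (1, 0, 0, 0)
  row 1: subtract 2×row3 = (0, 1, 0, 0)
  row 2: subtract 6×row3 = (0, 0, 1, 0)

pivot columns: 0, 1, 2, 3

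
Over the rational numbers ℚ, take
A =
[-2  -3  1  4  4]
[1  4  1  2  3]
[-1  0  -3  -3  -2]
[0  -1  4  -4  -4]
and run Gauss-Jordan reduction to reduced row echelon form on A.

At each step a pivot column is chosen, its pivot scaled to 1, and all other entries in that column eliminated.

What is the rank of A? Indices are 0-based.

rank = 4

[1] R0 /= -2  ⇒  (1, 3/2, -1/2, -2, -2)
     R1 -= 1·R0  ⇒  (0, 5/2, 3/2, 4, 5)
     R2 -= -1·R0  ⇒  (0, 3/2, -7/2, -5, -4)
[2] R1 /= 5/2  ⇒  (0, 1, 3/5, 8/5, 2)
     R0 -= 3/2·R1  ⇒  (1, 0, -7/5, -22/5, -5)
     R2 -= 3/2·R1  ⇒  (0, 0, -22/5, -37/5, -7)
     R3 -= -1·R1  ⇒  (0, 0, 23/5, -12/5, -2)
[3] R2 /= -22/5  ⇒  (0, 0, 1, 37/22, 35/22)
     R0 -= -7/5·R2  ⇒  (1, 0, 0, -45/22, -61/22)
     R1 -= 3/5·R2  ⇒  (0, 1, 0, 13/22, 23/22)
     R3 -= 23/5·R2  ⇒  (0, 0, 0, -223/22, -205/22)
[4] R3 /= -223/22  ⇒  (0, 0, 0, 1, 205/223)
     R0 -= -45/22·R3  ⇒  (1, 0, 0, 0, -199/223)
     R1 -= 13/22·R3  ⇒  (0, 1, 0, 0, 112/223)
     R2 -= 37/22·R3  ⇒  (0, 0, 1, 0, 10/223)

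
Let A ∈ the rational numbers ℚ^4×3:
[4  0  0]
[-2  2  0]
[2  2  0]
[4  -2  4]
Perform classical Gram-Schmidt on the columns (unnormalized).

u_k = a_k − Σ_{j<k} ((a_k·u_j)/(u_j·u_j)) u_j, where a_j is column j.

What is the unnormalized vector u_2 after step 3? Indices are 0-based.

Step 1: u_0 = a_0 = (4, -2, 2, 4).
Step 2: u_1 = a_1 − (-1/5)·u_0 = (4/5, 8/5, 12/5, -6/5).
Step 3: u_2 = a_2 − (2/5)·u_0 − (-6/13)·u_1 = (-16/13, 20/13, 4/13, 24/13).

u_2 = (-16/13, 20/13, 4/13, 24/13)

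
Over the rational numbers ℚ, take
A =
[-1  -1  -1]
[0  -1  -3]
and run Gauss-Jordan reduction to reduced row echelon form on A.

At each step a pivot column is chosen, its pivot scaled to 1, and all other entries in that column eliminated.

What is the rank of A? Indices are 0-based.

[1] R0 /= -1  ⇒  (1, 1, 1)
[2] R1 /= -1  ⇒  (0, 1, 3)
     R0 -= 1·R1  ⇒  (1, 0, -2)

rank = 2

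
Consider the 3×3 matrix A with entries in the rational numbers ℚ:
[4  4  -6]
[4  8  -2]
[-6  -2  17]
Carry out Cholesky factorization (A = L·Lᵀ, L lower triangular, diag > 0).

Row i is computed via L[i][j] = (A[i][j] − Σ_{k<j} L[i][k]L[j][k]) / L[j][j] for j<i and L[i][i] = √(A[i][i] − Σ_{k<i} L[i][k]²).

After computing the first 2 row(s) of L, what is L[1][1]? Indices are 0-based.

Step 1: L[0][0] = √(4) = 2.
  L[1][0] = (4) / L[0][0] = 2.
Step 2: L[1][1] = √(4) = 2.

L[1][1] = 2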